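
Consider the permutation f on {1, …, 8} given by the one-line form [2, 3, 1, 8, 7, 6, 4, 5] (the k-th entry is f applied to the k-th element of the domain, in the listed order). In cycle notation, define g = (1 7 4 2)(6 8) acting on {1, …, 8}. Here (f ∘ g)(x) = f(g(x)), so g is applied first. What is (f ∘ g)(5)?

7

g(5) = 5, then f(5) = 7; composing gives (f ∘ g)(5) = 7.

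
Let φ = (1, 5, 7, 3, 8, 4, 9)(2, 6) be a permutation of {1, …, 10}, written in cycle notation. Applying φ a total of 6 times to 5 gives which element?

1

5 lies in the 7-cycle (1, 5, 7, 3, 8, 4, 9).
Stepping 6 places around the cycle: 5 → 7 → 3 → 8 → 4 → 9 → 1.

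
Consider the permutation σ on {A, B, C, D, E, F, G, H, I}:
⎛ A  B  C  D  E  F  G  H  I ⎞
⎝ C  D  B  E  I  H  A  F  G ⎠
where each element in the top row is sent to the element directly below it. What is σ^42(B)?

Tracing B → D → … returns to B after 7 steps, so B lies in a 7-cycle (A, C, B, D, E, I, G).
Powers repeat with period 7 on this cycle, and 42 mod 7 = 0, so σ^42(B) = σ^0(B).
So σ^42(B) = B.

B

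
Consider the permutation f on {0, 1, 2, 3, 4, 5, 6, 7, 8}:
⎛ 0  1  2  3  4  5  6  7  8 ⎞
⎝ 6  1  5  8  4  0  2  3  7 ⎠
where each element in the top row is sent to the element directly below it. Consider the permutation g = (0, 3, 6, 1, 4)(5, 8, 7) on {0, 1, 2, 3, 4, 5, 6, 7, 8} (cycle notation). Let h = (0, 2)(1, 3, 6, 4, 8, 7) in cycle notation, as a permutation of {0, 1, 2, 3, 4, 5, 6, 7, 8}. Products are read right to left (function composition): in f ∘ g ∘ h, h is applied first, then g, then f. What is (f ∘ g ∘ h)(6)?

6

Apply the permutations in order: h(6) = 4, then g(4) = 0, then f(0) = 6. So (f ∘ g ∘ h)(6) = 6.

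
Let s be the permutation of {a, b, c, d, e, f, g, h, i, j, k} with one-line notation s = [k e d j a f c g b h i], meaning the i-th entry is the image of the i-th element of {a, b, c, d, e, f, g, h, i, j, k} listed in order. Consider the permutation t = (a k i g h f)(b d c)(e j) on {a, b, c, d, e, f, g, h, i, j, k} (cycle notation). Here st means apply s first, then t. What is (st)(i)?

d

(st)(i) = t(s(i)). s(i) = b, then t(b) = d. So (st)(i) = d.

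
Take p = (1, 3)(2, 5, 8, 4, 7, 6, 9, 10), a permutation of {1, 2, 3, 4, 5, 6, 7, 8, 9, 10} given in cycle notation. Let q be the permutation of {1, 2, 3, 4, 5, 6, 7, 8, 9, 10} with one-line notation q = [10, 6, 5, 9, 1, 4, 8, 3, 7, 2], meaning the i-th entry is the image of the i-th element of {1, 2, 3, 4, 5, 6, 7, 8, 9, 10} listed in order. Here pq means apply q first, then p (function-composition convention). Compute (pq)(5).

First apply q: q(5) = 1, then p(1) = 3. Thus (pq)(5) = 3.

3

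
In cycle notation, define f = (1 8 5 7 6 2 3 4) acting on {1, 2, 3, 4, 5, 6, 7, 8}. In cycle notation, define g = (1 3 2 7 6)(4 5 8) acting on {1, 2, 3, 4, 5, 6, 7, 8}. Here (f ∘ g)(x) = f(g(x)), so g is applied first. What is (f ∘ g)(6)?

(f ∘ g)(6) = f(g(6)). g(6) = 1, then f(1) = 8. So (f ∘ g)(6) = 8.

8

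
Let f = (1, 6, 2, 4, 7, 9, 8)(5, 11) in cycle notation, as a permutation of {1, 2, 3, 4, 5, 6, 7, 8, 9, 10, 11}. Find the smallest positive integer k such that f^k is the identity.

The disjoint cycles have lengths 7, 2, 1, 1.
The order of f is the least common multiple of its cycle lengths: lcm(7, 2) = 14.

14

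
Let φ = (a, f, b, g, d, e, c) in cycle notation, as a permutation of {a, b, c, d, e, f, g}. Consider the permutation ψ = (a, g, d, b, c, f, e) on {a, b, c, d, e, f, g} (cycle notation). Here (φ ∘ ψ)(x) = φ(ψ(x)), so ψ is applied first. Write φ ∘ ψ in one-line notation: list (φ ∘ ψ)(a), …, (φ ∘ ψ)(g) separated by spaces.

d a b g f c e

(φ ∘ ψ)(x) = φ(ψ(x)). Computing each image: φ(ψ(a)) = φ(g) = d, φ(ψ(b)) = φ(c) = a, φ(ψ(c)) = φ(f) = b, φ(ψ(d)) = φ(b) = g, φ(ψ(e)) = φ(a) = f, φ(ψ(f)) = φ(e) = c, φ(ψ(g)) = φ(d) = e.
Hence φ ∘ ψ = [d a b g f c e].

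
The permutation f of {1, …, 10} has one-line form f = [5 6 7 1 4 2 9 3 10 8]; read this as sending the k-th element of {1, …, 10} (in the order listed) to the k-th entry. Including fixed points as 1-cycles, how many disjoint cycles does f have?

The cycle decomposition is (1, 5, 4)(2, 6)(3, 7, 9, 10, 8), which has 3 cycles (counting 1-cycles).

3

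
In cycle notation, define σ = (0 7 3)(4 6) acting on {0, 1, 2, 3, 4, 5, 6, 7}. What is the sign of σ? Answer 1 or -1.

The cycle lengths are 3, 2, 1, 1, 1.
A cycle is odd iff its length is even; σ has 1 even-length cycle, so sgn(σ) = (−1)^1 and σ is odd.

-1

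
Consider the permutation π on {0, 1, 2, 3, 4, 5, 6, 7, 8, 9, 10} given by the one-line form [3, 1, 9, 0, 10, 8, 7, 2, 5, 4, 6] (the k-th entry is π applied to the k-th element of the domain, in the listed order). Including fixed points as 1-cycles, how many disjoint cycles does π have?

4

The cycle decomposition is (0, 3)(1)(2, 9, 4, 10, 6, 7)(5, 8), which has 4 cycles (counting 1-cycles).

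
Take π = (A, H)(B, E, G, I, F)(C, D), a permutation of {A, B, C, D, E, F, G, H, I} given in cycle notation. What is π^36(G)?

I

G lies in the 5-cycle (B, E, G, I, F).
Powers repeat with period 5 on this cycle, and 36 mod 5 = 1, so π^36(G) = π^1(G).
Stepping 1 place around the cycle: G → I.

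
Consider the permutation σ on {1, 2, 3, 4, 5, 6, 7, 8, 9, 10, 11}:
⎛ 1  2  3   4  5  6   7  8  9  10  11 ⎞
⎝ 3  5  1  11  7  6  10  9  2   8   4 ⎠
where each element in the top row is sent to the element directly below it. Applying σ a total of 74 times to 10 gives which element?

Tracing 10 → 8 → … returns to 10 after 6 steps, so 10 lies in a 6-cycle (2, 5, 7, 10, 8, 9).
Since the cycle has length 6, σ^74 acts on it the same as σ^2 (74 mod 6 = 2).
Stepping 2 places around the cycle: 10 → 8 → 9.

9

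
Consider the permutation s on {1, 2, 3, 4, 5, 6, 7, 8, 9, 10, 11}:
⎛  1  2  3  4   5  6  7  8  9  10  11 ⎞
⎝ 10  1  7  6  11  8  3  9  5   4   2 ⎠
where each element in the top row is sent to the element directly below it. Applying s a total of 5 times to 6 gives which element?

2

Tracing 6 → 8 → … returns to 6 after 9 steps, so 6 lies in a 9-cycle (1 10 4 6 8 9 5 11 2).
Stepping 5 places around the cycle: 6 → 8 → 9 → 5 → 11 → 2.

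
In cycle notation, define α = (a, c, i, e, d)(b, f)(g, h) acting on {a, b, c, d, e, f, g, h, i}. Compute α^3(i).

a

i lies in the 5-cycle (a, c, i, e, d).
Advancing 3 steps from i: i → e → d → a.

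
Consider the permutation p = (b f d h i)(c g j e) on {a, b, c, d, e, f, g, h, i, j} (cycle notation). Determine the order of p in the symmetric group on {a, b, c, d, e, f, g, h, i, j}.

20

The disjoint cycles have lengths 5, 4, 1.
The order is lcm(5, 4) = 20.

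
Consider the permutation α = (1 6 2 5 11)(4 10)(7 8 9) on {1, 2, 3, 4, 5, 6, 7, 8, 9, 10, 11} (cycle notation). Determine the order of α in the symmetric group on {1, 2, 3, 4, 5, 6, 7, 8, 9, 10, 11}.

The disjoint cycles have lengths 5, 3, 2, 1.
The order of α is the least common multiple of its cycle lengths: lcm(5, 3, 2) = 30.

30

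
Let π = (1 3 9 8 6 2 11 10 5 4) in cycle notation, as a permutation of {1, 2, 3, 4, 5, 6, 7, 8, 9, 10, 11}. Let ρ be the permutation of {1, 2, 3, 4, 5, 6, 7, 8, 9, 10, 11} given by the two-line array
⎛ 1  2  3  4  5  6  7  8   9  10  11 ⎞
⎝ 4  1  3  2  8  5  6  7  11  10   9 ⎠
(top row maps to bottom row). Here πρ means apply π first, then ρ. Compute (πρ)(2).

First apply π: π(2) = 11, then ρ(11) = 9. Thus (πρ)(2) = 9.

9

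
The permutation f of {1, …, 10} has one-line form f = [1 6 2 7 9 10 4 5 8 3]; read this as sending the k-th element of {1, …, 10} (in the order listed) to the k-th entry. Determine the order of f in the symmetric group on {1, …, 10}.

Writing f as disjoint cycles, the cycle lengths are 4, 3, 2, 1.
The order is lcm(4, 3, 2) = 12.

12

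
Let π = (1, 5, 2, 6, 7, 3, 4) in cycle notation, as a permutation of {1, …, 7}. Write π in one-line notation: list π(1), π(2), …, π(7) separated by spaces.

Each element maps to the next entry in its cycle (wrapping to the front): 1↦5, 2↦6, 3↦4, 4↦1, 5↦2, 6↦7, 7↦3.
So the one-line form is 5 6 4 1 2 7 3.

5 6 4 1 2 7 3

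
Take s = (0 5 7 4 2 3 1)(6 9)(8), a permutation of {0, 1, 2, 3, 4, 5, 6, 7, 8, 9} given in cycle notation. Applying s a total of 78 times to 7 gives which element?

4

7 lies in the 7-cycle (0 5 7 4 2 3 1).
Powers repeat with period 7 on this cycle, and 78 mod 7 = 1, so s^78(7) = s^1(7).
Advancing 1 step from 7: 7 → 4.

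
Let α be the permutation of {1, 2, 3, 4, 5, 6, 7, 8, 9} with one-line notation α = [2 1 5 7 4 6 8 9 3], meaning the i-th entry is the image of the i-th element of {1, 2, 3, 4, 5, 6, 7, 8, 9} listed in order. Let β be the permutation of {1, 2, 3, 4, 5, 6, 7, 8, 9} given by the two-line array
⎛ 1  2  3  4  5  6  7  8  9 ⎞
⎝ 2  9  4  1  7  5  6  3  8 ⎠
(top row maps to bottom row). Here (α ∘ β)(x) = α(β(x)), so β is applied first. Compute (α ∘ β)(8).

(α ∘ β)(8) = α(β(8)). β(8) = 3, then α(3) = 5. So (α ∘ β)(8) = 5.

5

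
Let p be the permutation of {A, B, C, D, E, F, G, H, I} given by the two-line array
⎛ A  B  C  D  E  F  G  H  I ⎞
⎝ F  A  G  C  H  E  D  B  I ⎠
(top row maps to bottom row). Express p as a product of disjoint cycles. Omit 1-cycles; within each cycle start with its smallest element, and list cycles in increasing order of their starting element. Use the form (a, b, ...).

From A: A → F → E → H → B → A, closing the cycle (A, F, E, H, B).
Repeating from the next unused element and collecting all non-trivial cycles gives (A, F, E, H, B)(C, G, D).

(A, F, E, H, B)(C, G, D)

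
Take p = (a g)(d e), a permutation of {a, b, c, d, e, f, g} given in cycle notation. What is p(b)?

b does not appear in any cycle of p, so it is a fixed point: p(b) = b.

b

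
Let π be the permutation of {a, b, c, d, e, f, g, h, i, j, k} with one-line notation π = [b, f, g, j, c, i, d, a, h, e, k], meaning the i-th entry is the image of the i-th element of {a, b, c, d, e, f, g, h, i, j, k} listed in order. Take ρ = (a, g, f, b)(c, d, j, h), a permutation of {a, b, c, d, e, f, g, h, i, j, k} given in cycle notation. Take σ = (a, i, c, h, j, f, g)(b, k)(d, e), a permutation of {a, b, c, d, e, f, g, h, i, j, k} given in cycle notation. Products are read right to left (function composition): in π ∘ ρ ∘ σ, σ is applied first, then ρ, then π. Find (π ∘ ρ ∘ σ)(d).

(π ∘ ρ ∘ σ)(d) = π(ρ(σ(d))). σ(d) = e, then ρ(e) = e, then π(e) = c, so the result is c.

c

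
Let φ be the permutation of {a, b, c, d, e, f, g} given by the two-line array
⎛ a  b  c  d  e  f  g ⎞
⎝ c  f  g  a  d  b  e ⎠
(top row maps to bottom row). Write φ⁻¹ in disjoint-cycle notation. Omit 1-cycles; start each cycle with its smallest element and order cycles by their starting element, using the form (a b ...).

(a d e g c)(b f)

First write φ in disjoint cycles: (a c g e d)(b f).
Reversing each cycle (and rotating so the smallest element leads) gives φ⁻¹ = (a d e g c)(b f).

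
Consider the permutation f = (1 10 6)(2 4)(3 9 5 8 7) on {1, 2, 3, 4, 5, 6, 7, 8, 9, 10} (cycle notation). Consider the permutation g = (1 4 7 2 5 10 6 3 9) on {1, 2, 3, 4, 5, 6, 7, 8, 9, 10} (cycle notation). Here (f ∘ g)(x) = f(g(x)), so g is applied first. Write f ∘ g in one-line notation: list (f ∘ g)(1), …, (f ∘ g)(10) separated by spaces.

2 8 5 3 6 9 4 7 10 1

(f ∘ g)(x) = f(g(x)). Computing each image: f(g(1)) = f(4) = 2, f(g(2)) = f(5) = 8, f(g(3)) = f(9) = 5, f(g(4)) = f(7) = 3, f(g(5)) = f(10) = 6, f(g(6)) = f(3) = 9, f(g(7)) = f(2) = 4, f(g(8)) = f(8) = 7, f(g(9)) = f(1) = 10, f(g(10)) = f(6) = 1.
Hence f ∘ g = [2 8 5 3 6 9 4 7 10 1].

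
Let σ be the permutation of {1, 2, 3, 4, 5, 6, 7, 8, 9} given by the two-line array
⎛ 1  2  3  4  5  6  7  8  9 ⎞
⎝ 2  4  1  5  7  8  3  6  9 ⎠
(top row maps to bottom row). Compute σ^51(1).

5

Tracing 1 → 2 → … returns to 1 after 6 steps, so 1 lies in a 6-cycle (1, 2, 4, 5, 7, 3).
Powers repeat with period 6 on this cycle, and 51 mod 6 = 3, so σ^51(1) = σ^3(1).
Advancing 3 steps from 1: 1 → 2 → 4 → 5.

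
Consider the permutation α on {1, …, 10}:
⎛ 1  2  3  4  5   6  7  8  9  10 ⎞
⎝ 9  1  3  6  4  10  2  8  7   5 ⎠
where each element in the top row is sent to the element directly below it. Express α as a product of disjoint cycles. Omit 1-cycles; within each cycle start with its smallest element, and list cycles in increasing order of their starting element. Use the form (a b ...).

(1 9 7 2)(4 6 10 5)

Iterating α from 1 gives 1 → 9 → 7 → 2 → 1; that is the 4-cycle (1 9 7 2).
Repeating from the next unused element and collecting all non-trivial cycles gives (1 9 7 2)(4 6 10 5).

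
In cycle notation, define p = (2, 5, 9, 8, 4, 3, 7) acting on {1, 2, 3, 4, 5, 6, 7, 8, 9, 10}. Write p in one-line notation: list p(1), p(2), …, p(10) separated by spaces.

1 5 7 3 9 6 2 4 8 10

Image by image: 1↦1, 2↦5, 3↦7, 4↦3, 5↦9, 6↦6, 7↦2, 8↦4, 9↦8, 10↦10.
Listing these in domain order gives 1 5 7 3 9 6 2 4 8 10.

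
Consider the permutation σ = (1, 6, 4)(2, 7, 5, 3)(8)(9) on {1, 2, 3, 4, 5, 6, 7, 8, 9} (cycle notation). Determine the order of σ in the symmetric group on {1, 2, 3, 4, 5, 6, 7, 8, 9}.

The disjoint cycles have lengths 4, 3, 1, 1.
The order of σ is the least common multiple of its cycle lengths: lcm(4, 3) = 12.

12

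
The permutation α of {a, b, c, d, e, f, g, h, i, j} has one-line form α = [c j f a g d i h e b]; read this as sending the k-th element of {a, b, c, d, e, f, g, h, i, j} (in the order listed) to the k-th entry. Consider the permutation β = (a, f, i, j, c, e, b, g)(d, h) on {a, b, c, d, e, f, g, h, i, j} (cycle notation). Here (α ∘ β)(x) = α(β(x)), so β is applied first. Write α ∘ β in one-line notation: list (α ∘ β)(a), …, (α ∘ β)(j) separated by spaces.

Chase each element through β then α: a → f → d; b → g → i; c → e → g; d → h → h; e → b → j; f → i → e; g → a → c; h → d → a; i → j → b; j → c → f.
Collecting the images, α ∘ β = [d i g h j e c a b f].

d i g h j e c a b f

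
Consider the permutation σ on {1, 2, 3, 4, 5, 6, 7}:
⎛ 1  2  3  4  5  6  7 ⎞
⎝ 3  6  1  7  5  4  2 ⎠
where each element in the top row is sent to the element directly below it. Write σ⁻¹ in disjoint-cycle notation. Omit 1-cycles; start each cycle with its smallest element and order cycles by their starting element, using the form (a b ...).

The cycle decomposition of σ is (1 3)(2 6 4 7).
Reversing each cycle (and rotating so the smallest element leads) gives σ⁻¹ = (1 3)(2 7 4 6).

(1 3)(2 7 4 6)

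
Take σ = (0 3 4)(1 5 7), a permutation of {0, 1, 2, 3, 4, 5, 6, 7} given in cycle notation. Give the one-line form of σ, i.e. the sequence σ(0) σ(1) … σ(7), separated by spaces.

3 5 2 4 0 7 6 1

Each element maps to the next entry in its cycle (wrapping to the front): 0↦3, 1↦5, 2↦2, 3↦4, 4↦0, 5↦7, 6↦6, 7↦1.
So the one-line form is 3 5 2 4 0 7 6 1.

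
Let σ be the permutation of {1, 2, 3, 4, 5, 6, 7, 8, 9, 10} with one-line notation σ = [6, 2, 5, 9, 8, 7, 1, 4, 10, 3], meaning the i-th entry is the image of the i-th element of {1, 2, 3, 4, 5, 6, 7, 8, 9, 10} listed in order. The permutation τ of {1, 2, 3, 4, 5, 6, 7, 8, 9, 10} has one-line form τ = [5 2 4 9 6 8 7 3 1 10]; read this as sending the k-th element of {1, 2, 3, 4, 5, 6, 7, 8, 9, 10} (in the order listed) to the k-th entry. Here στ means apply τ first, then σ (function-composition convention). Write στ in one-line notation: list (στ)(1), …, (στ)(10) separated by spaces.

(στ)(x) = σ(τ(x)). Computing each image: σ(τ(1)) = σ(5) = 8, σ(τ(2)) = σ(2) = 2, σ(τ(3)) = σ(4) = 9, σ(τ(4)) = σ(9) = 10, σ(τ(5)) = σ(6) = 7, σ(τ(6)) = σ(8) = 4, σ(τ(7)) = σ(7) = 1, σ(τ(8)) = σ(3) = 5, σ(τ(9)) = σ(1) = 6, σ(τ(10)) = σ(10) = 3.
Hence στ = [8 2 9 10 7 4 1 5 6 3].

8 2 9 10 7 4 1 5 6 3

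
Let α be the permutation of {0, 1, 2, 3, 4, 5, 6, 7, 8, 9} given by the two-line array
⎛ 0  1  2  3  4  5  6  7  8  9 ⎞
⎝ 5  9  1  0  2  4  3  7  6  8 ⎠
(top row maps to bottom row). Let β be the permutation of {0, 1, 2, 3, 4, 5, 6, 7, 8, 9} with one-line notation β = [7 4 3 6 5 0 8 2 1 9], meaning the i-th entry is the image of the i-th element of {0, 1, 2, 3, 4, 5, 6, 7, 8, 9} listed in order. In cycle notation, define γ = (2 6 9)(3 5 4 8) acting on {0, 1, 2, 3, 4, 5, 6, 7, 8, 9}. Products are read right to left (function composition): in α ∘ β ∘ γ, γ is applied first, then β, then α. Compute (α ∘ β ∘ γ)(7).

(α ∘ β ∘ γ)(7) = α(β(γ(7))). γ(7) = 7, then β(7) = 2, then α(2) = 1, so the result is 1.

1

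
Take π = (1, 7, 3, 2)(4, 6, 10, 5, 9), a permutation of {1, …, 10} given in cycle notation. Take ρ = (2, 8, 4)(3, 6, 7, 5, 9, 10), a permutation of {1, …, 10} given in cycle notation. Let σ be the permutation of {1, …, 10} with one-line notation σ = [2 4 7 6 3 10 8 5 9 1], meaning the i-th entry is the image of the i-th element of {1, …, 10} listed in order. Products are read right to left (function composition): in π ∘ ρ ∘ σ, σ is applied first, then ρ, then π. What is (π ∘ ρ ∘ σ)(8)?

4

(π ∘ ρ ∘ σ)(8) = π(ρ(σ(8))). σ(8) = 5, then ρ(5) = 9, then π(9) = 4, so the result is 4.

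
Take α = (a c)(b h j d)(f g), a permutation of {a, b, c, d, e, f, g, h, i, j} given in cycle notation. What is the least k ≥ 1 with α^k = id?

The disjoint cycles have lengths 4, 2, 2, 1, 1.
The order of α is the least common multiple of its cycle lengths: lcm(4, 2, 2) = 4.

4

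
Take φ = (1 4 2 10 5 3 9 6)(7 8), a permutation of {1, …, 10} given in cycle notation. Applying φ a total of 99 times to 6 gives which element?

2

6 lies in the 8-cycle (1 4 2 10 5 3 9 6).
Powers repeat with period 8 on this cycle, and 99 mod 8 = 3, so φ^99(6) = φ^3(6).
Advancing 3 steps from 6: 6 → 1 → 4 → 2.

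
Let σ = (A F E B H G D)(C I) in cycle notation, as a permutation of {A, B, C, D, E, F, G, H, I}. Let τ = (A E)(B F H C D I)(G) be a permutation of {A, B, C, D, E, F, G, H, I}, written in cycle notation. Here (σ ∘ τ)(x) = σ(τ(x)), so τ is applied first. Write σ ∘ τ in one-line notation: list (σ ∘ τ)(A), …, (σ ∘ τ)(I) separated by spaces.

B E A C F G D I H

For each element, apply τ then σ: A → E → B; B → F → E; C → D → A; D → I → C; E → A → F; F → H → G; G → G → D; H → C → I; I → B → H.
So σ ∘ τ in one-line form is B E A C F G D I H.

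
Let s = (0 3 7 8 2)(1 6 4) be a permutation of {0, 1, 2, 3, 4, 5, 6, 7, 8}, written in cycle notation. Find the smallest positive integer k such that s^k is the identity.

15

The cycle type of s is (5, 3, 1).
Since disjoint cycles commute, ord(s) = lcm(5, 3) = 15.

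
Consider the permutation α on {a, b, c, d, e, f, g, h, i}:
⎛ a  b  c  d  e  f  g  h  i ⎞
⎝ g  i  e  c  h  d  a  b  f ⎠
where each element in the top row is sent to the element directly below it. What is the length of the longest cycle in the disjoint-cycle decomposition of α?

7

Decomposing into disjoint cycles gives (a, g)(b, i, f, d, c, e, h); the longest has length 7.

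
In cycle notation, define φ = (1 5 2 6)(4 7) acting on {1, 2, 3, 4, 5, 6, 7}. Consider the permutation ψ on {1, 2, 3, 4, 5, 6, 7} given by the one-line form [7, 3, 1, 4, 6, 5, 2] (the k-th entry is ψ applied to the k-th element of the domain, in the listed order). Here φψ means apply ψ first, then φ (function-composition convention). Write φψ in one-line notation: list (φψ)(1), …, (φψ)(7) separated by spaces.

4 3 5 7 1 2 6

Chase each element through ψ then φ: 1 → 7 → 4; 2 → 3 → 3; 3 → 1 → 5; 4 → 4 → 7; 5 → 6 → 1; 6 → 5 → 2; 7 → 2 → 6.
So φψ in one-line form is 4 3 5 7 1 2 6.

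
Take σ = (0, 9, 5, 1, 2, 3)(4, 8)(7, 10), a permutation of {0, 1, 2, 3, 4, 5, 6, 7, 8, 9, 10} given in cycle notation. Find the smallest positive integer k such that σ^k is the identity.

The disjoint cycles have lengths 6, 2, 2, 1.
Since disjoint cycles commute, ord(σ) = lcm(6, 2, 2) = 6.

6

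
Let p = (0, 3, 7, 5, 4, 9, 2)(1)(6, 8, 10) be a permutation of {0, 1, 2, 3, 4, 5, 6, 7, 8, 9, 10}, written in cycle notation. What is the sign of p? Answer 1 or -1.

The cycle lengths are 7, 3, 1.
A cycle of length ℓ contributes ℓ−1 transpositions, so p is a product of 6 + 2 = 8 transpositions — even.

1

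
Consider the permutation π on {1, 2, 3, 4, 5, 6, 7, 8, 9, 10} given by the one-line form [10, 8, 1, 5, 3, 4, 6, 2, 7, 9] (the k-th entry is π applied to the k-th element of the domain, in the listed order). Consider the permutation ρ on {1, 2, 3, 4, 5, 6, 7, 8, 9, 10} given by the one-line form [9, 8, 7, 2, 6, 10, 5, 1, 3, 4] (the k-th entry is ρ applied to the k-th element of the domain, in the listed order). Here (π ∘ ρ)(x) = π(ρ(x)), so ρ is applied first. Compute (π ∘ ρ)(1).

First apply ρ: ρ(1) = 9, then π(9) = 7. Thus (π ∘ ρ)(1) = 7.

7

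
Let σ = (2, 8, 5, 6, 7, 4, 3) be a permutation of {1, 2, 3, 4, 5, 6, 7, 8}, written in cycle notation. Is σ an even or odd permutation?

The cycle lengths are 7, 1.
A cycle of length ℓ contributes ℓ−1 transpositions, so σ is a product of 6 transpositions — even.

even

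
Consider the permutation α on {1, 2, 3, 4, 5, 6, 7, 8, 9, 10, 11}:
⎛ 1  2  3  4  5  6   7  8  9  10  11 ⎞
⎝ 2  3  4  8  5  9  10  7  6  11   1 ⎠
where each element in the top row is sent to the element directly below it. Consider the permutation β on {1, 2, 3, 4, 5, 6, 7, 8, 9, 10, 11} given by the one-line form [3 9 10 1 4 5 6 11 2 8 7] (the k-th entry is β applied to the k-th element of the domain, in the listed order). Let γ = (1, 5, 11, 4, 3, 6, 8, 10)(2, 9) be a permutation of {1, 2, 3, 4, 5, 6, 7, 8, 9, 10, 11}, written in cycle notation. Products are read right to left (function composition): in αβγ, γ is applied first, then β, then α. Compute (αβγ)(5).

Apply the permutations in order: γ(5) = 11, then β(11) = 7, then α(7) = 10. So (αβγ)(5) = 10.

10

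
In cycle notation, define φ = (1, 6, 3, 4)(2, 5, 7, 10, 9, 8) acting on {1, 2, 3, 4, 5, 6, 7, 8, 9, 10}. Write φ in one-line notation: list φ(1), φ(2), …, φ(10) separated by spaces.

Each element maps to the next entry in its cycle (wrapping to the front): 1→6, 2→5, 3→4, 4→1, 5→7, 6→3, 7→10, 8→2, 9→8, 10→9.
So the one-line form is 6 5 4 1 7 3 10 2 8 9.

6 5 4 1 7 3 10 2 8 9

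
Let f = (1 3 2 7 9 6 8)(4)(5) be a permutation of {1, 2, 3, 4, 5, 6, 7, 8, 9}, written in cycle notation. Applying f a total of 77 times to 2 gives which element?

2 lies in the 7-cycle (1 3 2 7 9 6 8).
Powers repeat with period 7 on this cycle, and 77 mod 7 = 0, so f^77(2) = f^0(2).
So f^77(2) = 2.

2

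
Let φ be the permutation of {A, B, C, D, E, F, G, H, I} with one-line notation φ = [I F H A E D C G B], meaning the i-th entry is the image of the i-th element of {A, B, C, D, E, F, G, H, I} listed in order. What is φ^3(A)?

F

Tracing A → I → … returns to A after 5 steps, so A lies in a 5-cycle (A I B F D).
Advancing 3 steps from A: A → I → B → F.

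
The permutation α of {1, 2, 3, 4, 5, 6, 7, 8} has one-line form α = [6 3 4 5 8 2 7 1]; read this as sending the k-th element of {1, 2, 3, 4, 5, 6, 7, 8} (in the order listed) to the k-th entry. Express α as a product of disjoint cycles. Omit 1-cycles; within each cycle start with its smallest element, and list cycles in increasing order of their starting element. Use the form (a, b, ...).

(1, 6, 2, 3, 4, 5, 8)

Iterating α from 1 gives 1 → 6 → 2 → 3 → 4 → 5 → 8 → 1; that is the 7-cycle (1, 6, 2, 3, 4, 5, 8).
Repeating from the next unused element and collecting all non-trivial cycles gives (1, 6, 2, 3, 4, 5, 8).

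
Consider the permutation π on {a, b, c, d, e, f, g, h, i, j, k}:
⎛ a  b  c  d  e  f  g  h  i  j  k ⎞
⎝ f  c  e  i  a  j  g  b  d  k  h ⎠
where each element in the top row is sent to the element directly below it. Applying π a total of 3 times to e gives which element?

j

Tracing e → a → … returns to e after 8 steps, so e lies in an 8-cycle (a, f, j, k, h, b, c, e).
Stepping 3 places around the cycle: e → a → f → j.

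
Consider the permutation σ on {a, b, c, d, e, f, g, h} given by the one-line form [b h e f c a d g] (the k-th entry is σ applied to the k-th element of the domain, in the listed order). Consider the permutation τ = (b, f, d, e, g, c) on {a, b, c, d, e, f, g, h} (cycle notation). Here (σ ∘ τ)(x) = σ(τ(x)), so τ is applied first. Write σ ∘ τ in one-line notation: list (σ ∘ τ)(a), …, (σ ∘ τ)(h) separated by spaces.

b a h c d f e g

(σ ∘ τ)(x) = σ(τ(x)). Computing each image: σ(τ(a)) = σ(a) = b, σ(τ(b)) = σ(f) = a, σ(τ(c)) = σ(b) = h, σ(τ(d)) = σ(e) = c, σ(τ(e)) = σ(g) = d, σ(τ(f)) = σ(d) = f, σ(τ(g)) = σ(c) = e, σ(τ(h)) = σ(h) = g.
Hence σ ∘ τ = [b a h c d f e g].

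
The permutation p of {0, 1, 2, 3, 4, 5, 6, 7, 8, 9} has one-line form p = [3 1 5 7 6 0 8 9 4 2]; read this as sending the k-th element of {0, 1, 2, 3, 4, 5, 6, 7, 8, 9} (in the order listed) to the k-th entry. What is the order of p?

Decomposing into disjoint cycles gives cycle lengths 6, 3, 1.
The order of p is the least common multiple of its cycle lengths: lcm(6, 3) = 6.

6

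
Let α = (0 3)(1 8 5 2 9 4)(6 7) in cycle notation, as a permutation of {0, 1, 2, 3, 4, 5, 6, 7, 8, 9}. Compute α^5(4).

4 lies in the 6-cycle (1 8 5 2 9 4).
Stepping 5 places around the cycle: 4 → 1 → 8 → 5 → 2 → 9.

9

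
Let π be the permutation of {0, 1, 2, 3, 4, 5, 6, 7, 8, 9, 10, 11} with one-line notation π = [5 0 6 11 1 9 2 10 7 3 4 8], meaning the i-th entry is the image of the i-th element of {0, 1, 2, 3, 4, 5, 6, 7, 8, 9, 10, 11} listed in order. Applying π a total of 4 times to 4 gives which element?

Tracing 4 → 1 → … returns to 4 after 10 steps, so 4 lies in a 10-cycle (0, 5, 9, 3, 11, 8, 7, 10, 4, 1).
Stepping 4 places around the cycle: 4 → 1 → 0 → 5 → 9.

9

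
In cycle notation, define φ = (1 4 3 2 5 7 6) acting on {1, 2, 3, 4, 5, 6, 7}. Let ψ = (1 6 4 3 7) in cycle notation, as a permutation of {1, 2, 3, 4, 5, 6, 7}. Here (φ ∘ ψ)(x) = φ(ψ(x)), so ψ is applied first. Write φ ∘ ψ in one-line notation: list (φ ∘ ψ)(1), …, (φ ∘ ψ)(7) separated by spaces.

For each element, apply ψ then φ: 1 → 6 → 1; 2 → 2 → 5; 3 → 7 → 6; 4 → 3 → 2; 5 → 5 → 7; 6 → 4 → 3; 7 → 1 → 4.
Collecting the images, φ ∘ ψ = [1 5 6 2 7 3 4].

1 5 6 2 7 3 4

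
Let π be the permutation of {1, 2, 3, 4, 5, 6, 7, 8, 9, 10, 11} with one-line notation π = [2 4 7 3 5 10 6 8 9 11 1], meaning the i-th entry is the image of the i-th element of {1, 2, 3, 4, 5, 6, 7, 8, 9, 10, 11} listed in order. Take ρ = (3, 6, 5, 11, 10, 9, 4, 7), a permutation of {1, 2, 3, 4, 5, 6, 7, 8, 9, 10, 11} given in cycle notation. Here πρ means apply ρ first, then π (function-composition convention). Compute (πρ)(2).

4

ρ(2) = 2, then π(2) = 4; composing gives (πρ)(2) = 4.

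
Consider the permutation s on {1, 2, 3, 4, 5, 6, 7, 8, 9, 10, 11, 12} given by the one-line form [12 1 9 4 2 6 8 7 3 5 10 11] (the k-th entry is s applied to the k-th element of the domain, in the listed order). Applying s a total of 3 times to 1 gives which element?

10

Tracing 1 → 12 → … returns to 1 after 6 steps, so 1 lies in a 6-cycle (1, 12, 11, 10, 5, 2).
Advancing 3 steps from 1: 1 → 12 → 11 → 10.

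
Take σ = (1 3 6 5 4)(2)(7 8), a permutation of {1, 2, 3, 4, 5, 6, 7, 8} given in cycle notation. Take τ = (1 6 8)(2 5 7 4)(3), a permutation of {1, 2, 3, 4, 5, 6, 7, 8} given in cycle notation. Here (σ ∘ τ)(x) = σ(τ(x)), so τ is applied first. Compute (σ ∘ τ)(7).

1

τ(7) = 4, then σ(4) = 1; composing gives (σ ∘ τ)(7) = 1.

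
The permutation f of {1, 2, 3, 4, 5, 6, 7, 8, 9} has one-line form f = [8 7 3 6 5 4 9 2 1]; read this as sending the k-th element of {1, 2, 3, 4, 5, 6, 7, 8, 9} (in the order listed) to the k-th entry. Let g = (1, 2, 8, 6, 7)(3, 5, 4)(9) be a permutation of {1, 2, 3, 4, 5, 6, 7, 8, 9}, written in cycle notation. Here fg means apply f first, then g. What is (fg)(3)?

f(3) = 3, then g(3) = 5; composing gives (fg)(3) = 5.

5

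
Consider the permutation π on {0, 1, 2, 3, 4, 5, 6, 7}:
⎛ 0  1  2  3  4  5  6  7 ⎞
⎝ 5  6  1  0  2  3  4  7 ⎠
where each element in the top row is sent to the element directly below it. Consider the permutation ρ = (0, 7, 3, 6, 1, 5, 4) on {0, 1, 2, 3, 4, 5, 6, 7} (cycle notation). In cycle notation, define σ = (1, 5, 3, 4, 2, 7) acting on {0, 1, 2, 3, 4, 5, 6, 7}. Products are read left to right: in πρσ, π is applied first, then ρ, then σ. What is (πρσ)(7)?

Chase 7: π(7) = 7; ρ(7) = 3; σ(3) = 4. Hence (πρσ)(7) = 4.

4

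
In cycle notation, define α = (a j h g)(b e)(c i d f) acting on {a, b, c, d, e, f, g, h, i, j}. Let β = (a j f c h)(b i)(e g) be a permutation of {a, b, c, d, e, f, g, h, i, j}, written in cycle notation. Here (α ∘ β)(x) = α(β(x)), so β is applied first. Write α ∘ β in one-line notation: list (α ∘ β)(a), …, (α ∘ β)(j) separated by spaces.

h d g f a i b j e c

For each element, apply β then α: a → j → h; b → i → d; c → h → g; d → d → f; e → g → a; f → c → i; g → e → b; h → a → j; i → b → e; j → f → c.
So α ∘ β in one-line form is h d g f a i b j e c.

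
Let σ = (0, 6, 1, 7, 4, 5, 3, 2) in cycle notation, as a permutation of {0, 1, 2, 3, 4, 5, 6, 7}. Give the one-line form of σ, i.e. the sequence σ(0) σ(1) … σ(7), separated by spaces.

Image by image: 0↦6, 1↦7, 2↦0, 3↦2, 4↦5, 5↦3, 6↦1, 7↦4.
So the one-line form is 6 7 0 2 5 3 1 4.

6 7 0 2 5 3 1 4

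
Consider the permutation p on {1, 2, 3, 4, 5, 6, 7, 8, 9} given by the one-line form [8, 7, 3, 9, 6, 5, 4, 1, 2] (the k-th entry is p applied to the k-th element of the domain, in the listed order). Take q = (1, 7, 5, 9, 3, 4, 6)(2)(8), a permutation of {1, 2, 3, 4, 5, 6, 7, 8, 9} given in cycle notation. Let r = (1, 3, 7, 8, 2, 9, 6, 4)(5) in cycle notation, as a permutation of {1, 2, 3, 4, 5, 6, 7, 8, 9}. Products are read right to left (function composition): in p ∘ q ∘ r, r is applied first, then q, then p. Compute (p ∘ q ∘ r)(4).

4

(p ∘ q ∘ r)(4) = p(q(r(4))). r(4) = 1, then q(1) = 7, then p(7) = 4, so the result is 4.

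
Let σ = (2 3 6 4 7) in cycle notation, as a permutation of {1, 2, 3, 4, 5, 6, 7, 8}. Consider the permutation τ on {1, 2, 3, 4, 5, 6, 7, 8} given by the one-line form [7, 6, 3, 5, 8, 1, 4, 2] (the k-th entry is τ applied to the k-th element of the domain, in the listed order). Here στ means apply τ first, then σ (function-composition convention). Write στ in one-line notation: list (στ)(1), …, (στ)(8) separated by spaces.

2 4 6 5 8 1 7 3

(στ)(x) = σ(τ(x)). Computing each image: σ(τ(1)) = σ(7) = 2, σ(τ(2)) = σ(6) = 4, σ(τ(3)) = σ(3) = 6, σ(τ(4)) = σ(5) = 5, σ(τ(5)) = σ(8) = 8, σ(τ(6)) = σ(1) = 1, σ(τ(7)) = σ(4) = 7, σ(τ(8)) = σ(2) = 3.
Hence στ = [2 4 6 5 8 1 7 3].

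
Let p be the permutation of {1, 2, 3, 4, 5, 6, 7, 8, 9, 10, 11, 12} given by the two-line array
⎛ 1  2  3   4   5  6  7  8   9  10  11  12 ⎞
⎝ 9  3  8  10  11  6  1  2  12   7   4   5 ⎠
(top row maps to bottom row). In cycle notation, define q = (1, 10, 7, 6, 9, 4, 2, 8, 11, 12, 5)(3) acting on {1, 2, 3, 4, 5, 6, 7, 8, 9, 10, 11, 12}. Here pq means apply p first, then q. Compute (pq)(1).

4

First apply p: p(1) = 9, then q(9) = 4. Thus (pq)(1) = 4.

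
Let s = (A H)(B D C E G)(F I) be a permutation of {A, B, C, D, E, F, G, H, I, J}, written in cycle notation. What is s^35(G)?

G

G lies in the 5-cycle (B D C E G).
Powers repeat with period 5 on this cycle, and 35 mod 5 = 0, so s^35(G) = s^0(G).
So s^35(G) = G.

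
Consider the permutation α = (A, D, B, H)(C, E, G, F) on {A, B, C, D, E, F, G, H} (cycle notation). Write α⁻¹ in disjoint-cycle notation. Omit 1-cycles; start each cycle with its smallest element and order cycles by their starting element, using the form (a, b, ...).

(A, H, B, D)(C, F, G, E)

If α sends a → b within a cycle, α⁻¹ sends b → a; equivalently, reverse each cycle.
After reversing and putting each cycle's least element first, α⁻¹ = (A, H, B, D)(C, F, G, E).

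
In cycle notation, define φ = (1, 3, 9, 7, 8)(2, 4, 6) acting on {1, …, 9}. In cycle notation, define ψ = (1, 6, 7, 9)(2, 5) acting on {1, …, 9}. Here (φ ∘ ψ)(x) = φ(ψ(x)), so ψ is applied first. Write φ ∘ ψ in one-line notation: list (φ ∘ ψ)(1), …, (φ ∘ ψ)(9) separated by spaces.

2 5 9 6 4 8 7 1 3

(φ ∘ ψ)(x) = φ(ψ(x)). Computing each image: φ(ψ(1)) = φ(6) = 2, φ(ψ(2)) = φ(5) = 5, φ(ψ(3)) = φ(3) = 9, φ(ψ(4)) = φ(4) = 6, φ(ψ(5)) = φ(2) = 4, φ(ψ(6)) = φ(7) = 8, φ(ψ(7)) = φ(9) = 7, φ(ψ(8)) = φ(8) = 1, φ(ψ(9)) = φ(1) = 3.
Hence φ ∘ ψ = [2 5 9 6 4 8 7 1 3].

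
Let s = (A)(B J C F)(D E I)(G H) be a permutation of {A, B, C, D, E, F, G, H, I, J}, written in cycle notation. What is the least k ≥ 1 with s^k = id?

The cycle type of s is (4, 3, 2, 1).
The order is lcm(4, 3, 2) = 12.

12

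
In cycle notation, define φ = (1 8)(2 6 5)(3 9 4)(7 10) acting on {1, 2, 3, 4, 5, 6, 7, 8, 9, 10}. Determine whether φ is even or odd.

even

The cycle lengths are 3, 3, 2, 2.
A cycle of length ℓ contributes ℓ−1 transpositions, so φ is a product of 2 + 2 + 1 + 1 = 6 transpositions — even.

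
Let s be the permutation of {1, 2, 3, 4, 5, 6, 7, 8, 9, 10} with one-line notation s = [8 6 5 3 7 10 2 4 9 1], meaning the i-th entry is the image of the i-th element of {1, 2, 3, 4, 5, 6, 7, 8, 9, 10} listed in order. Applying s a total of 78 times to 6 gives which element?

Tracing 6 → 10 → … returns to 6 after 9 steps, so 6 lies in a 9-cycle (1 8 4 3 5 7 2 6 10).
On a 9-cycle, s^9 is the identity, so s^78 = s^6 there (78 ≡ 6 mod 9).
Stepping 6 places around the cycle: 6 → 10 → 1 → 8 → 4 → 3 → 5.

5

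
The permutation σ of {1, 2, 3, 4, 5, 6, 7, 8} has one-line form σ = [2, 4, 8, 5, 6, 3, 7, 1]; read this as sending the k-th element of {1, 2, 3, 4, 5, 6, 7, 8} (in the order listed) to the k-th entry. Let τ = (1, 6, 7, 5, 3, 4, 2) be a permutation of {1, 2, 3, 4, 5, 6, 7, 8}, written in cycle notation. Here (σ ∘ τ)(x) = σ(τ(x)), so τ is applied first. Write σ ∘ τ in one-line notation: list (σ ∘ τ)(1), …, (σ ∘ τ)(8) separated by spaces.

(σ ∘ τ)(x) = σ(τ(x)). Computing each image: σ(τ(1)) = σ(6) = 3, σ(τ(2)) = σ(1) = 2, σ(τ(3)) = σ(4) = 5, σ(τ(4)) = σ(2) = 4, σ(τ(5)) = σ(3) = 8, σ(τ(6)) = σ(7) = 7, σ(τ(7)) = σ(5) = 6, σ(τ(8)) = σ(8) = 1.
Hence σ ∘ τ = [3 2 5 4 8 7 6 1].

3 2 5 4 8 7 6 1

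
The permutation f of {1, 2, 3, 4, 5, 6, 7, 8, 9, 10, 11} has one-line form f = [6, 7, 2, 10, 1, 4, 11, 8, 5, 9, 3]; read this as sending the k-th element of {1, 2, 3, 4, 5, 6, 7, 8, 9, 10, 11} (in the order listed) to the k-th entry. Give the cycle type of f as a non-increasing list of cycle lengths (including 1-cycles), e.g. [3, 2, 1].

The disjoint cycles are (1, 6, 4, 10, 9, 5)(2, 7, 11, 3)(8), with lengths 6, 4, 1 in non-increasing order.

[6, 4, 1]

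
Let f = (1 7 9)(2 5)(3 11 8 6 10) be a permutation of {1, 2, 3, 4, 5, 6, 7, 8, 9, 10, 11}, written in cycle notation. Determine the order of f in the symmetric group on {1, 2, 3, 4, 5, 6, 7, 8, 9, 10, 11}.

The cycle type of f is (5, 3, 2, 1).
The order of f is the least common multiple of its cycle lengths: lcm(5, 3, 2) = 30.

30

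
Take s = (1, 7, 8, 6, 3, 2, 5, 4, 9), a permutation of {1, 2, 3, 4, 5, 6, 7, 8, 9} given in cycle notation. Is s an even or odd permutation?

The cycle lengths are 9.
A cycle is odd iff its length is even; s has 0 even-length cycles, so sgn(s) = (−1)^0 and s is even.

even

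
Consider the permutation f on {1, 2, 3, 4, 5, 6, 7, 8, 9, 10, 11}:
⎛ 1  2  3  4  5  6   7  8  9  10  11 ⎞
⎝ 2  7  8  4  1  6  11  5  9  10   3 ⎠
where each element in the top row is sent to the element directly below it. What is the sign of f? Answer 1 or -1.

1

In disjoint-cycle form the cycle lengths are 7, 1, 1, 1, 1.
A cycle is odd iff its length is even; f has 0 even-length cycles, so sgn(f) = (−1)^0 and f is even.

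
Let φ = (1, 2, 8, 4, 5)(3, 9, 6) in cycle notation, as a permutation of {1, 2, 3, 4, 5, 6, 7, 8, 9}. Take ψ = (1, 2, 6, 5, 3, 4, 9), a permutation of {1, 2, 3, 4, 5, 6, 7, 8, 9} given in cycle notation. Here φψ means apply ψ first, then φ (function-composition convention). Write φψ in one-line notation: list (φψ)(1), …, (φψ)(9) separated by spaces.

Chase each element through ψ then φ: 1 → 2 → 8; 2 → 6 → 3; 3 → 4 → 5; 4 → 9 → 6; 5 → 3 → 9; 6 → 5 → 1; 7 → 7 → 7; 8 → 8 → 4; 9 → 1 → 2.
So φψ in one-line form is 8 3 5 6 9 1 7 4 2.

8 3 5 6 9 1 7 4 2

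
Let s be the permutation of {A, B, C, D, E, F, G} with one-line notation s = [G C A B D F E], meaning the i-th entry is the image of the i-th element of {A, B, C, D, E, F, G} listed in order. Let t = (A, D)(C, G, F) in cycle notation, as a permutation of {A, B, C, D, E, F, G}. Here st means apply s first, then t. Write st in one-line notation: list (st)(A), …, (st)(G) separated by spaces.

(st)(x) = t(s(x)). Computing each image: t(s(A)) = t(G) = F, t(s(B)) = t(C) = G, t(s(C)) = t(A) = D, t(s(D)) = t(B) = B, t(s(E)) = t(D) = A, t(s(F)) = t(F) = C, t(s(G)) = t(E) = E.
Hence st = [F G D B A C E].

F G D B A C E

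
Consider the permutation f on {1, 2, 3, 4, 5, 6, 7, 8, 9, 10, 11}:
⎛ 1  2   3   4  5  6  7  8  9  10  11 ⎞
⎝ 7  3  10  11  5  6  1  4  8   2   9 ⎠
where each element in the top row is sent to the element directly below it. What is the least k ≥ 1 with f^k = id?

12

Decomposing into disjoint cycles gives cycle lengths 4, 3, 2, 1, 1.
Since disjoint cycles commute, ord(f) = lcm(4, 3, 2) = 12.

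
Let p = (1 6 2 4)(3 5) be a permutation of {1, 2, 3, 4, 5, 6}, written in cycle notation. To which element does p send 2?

4

In the cycle (1 6 2 4), 2 is followed by 4, so p(2) = 4.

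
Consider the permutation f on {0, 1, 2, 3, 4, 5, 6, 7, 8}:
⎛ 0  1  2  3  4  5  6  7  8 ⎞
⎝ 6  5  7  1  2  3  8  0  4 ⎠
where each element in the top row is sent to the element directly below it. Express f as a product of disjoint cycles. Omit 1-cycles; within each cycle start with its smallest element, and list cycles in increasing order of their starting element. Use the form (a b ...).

Iterating f from 0 gives 0 → 6 → 8 → 4 → 2 → 7 → 0; that is the 6-cycle (0 6 8 4 2 7).
Repeating from the next unused element and collecting all non-trivial cycles gives (0 6 8 4 2 7)(1 5 3).

(0 6 8 4 2 7)(1 5 3)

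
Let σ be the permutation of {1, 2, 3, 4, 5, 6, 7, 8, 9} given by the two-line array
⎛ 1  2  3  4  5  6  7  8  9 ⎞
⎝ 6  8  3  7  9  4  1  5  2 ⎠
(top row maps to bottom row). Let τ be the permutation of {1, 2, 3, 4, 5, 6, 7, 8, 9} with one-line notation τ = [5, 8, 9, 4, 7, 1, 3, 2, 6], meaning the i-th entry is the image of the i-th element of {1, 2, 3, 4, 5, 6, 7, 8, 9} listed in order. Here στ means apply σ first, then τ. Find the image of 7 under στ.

(στ)(7) = τ(σ(7)). σ(7) = 1, then τ(1) = 5. So (στ)(7) = 5.

5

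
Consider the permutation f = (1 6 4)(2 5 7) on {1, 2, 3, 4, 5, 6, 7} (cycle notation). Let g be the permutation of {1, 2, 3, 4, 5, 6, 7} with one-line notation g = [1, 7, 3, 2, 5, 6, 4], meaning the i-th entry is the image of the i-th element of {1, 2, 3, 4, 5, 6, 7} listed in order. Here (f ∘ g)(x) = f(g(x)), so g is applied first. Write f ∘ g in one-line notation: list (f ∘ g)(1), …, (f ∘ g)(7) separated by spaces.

6 2 3 5 7 4 1

For each element, apply g then f: 1 → 1 → 6; 2 → 7 → 2; 3 → 3 → 3; 4 → 2 → 5; 5 → 5 → 7; 6 → 6 → 4; 7 → 4 → 1.
So f ∘ g in one-line form is 6 2 3 5 7 4 1.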